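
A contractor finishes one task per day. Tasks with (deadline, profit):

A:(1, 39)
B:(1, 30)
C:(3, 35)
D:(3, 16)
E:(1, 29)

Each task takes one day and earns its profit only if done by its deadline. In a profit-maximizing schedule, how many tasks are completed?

3

Take jobs in profit order; each goes to the latest open slot no later than its deadline.
By profit: A(d1,39), C(d3,35), B(d1,30), E(d1,29), D(d3,16)
A→slot 1; C→slot 3; B skipped; E skipped; D→slot 2.
3 of 5 scheduled.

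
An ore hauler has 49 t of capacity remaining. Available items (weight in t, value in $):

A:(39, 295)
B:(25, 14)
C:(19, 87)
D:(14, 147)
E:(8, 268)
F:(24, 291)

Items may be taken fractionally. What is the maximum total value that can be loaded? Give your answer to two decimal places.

Greedy by value/weight ratio, highest first.
Order: E (268/8=33.50) > F (291/24=12.12) > D (147/14=10.50) > A (295/39=7.56) > C (87/19=4.58) > B (14/25=0.56)
Fill: take E (8 @ 268) → take F (24 @ 291) → take D (14 @ 147) → take 3/39 of A → 22.69; 49/49 used.
Total value = 728.69

728.69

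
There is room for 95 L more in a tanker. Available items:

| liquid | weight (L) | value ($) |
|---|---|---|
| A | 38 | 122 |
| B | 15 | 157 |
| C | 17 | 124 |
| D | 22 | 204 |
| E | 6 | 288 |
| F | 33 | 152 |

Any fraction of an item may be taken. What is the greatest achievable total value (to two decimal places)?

Ratios (sorted): E 48.00, B 10.47, D 9.27, C 7.29, F 4.61, A 3.21
take E (6 @ 288); take B (15 @ 157); take D (22 @ 204); take C (17 @ 124); take F (33 @ 152); take 2/38 of A → 6.42. Capacity used 95/95.
Total value = 931.42

931.42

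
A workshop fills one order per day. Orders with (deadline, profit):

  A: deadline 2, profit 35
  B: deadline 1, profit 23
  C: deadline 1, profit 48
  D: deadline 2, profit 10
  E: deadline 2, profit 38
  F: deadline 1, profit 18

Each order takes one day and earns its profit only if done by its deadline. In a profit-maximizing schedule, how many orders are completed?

Profit order: C=48 E=38 A=35 B=23 F=18 D=10
Assign: C→slot 1, E→slot 2, A skipped, B skipped, F skipped, D skipped.
Slots: [1:C] [2:E]
2 of 6 scheduled.

2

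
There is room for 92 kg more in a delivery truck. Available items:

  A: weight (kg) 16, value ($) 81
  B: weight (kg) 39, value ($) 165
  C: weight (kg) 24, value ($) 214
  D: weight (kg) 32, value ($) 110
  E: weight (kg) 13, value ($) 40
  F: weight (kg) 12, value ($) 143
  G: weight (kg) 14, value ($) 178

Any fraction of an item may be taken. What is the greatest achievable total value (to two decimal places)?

Greedy by value/weight ratio, highest first.
Order: G (178/14=12.71) > F (143/12=11.92) > C (214/24=8.92) > A (81/16=5.06) > B (165/39=4.23) > D (110/32=3.44) > E (40/13=3.08)
Fill: take G (14 @ 178) → take F (12 @ 143) → take C (24 @ 214) → take A (16 @ 81) → take 26/39 of B → 110.00; 92/92 used.
Total value = 726.00

726.00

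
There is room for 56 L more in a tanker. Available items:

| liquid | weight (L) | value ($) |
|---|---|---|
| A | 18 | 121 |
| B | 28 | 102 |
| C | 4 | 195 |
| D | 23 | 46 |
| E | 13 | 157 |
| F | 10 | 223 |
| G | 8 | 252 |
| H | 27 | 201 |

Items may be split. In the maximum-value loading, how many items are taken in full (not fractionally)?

4

Sort by value per unit weight and fill in that order.
Order: C (195/4=48.75) > G (252/8=31.50) > F (223/10=22.30) > E (157/13=12.08) > H (201/27=7.44) > A (121/18=6.72) > B (102/28=3.64) > D (46/23=2.00)
Fill: take C (4 @ 195) → take G (8 @ 252) → take F (10 @ 223) → take E (13 @ 157) → take 21/27 of H → 156.33; 56/56 used.
4 item(s) taken whole; one partial (take 21/27 of H).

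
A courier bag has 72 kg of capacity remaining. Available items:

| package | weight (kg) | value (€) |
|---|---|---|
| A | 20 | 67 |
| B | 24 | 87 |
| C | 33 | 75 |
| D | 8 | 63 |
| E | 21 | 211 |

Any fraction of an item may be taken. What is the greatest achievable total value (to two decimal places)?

Ratios (sorted): E 10.05, D 7.88, B 3.62, A 3.35, C 2.27
take E (21 @ 211); take D (8 @ 63); take B (24 @ 87); take 19/20 of A → 63.65. Capacity used 72/72.
Total value = 424.65

424.65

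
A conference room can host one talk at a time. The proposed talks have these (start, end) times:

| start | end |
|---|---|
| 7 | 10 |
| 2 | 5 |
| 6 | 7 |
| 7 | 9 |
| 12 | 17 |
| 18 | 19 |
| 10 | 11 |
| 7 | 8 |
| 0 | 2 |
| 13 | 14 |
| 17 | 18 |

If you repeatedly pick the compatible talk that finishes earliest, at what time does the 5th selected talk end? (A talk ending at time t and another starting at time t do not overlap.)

11

Sort by end time and greedily take each interval whose start is ≥ the last chosen end.
Sorted by end: (0,2)  (2,5)  (6,7)  (7,8)  (7,9)  (7,10)  (10,11)  (13,14)  (12,17)  (17,18)  (18,19)
take (0,2); take (2,5); take (6,7); take (7,8); skip (7,10); take (10,11); take (13,14); skip (12,17); take (17,18); take (18,19).
Selected: (0,2) (2,5) (6,7) (7,8) (10,11) (13,14) (17,18) (18,19)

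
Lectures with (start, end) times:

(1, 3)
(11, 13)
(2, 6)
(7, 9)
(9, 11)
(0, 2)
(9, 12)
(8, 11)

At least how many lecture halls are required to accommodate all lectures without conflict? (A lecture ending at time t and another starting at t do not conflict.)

3

starts: [0, 1, 2, 7, 8, 9, 9, 11]
ends:   [2, 3, 6, 9, 11, 11, 12, 13]
s0→1 s1→2 e2→1 s2→2 e3→1 e6→0 s7→1 s8→2 e9→1 s9→2 s9→3  — peak 3.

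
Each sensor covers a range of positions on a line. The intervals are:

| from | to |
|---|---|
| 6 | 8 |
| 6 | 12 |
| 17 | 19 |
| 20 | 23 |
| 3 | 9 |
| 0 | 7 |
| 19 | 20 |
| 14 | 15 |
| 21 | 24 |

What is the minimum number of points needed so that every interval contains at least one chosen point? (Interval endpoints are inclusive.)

4

Sort by right endpoint; whenever an interval is uncovered, place a point at its right end.
By right end: [0,7]  [6,8]  [3,9]  [6,12]  [14,15]  [17,19]  [19,20]  [20,23]  [21,24]
[0,7] uncovered → point at 7; [14,15] uncovered → point at 15; [17,19] uncovered → point at 19; [20,23] uncovered → point at 23.
Points: 7, 15, 19, 23 (4 total).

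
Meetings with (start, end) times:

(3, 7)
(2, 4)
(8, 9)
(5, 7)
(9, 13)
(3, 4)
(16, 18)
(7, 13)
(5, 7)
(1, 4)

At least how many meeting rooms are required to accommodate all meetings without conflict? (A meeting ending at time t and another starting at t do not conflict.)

4

Count concurrent intervals with a sweep; the peak is the room count.
Events (time:±→running): 1:+→1 2:+→2 3:+→3 3:+→4 … peak 4.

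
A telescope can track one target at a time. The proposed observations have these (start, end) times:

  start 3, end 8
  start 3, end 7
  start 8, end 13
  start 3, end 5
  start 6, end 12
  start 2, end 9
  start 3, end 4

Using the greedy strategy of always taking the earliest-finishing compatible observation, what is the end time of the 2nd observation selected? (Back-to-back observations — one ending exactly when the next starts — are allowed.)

Order by finish time; keep every interval that doesn't clash with the previous kept one.
Sorted by end: (3,4)  (3,5)  (3,7)  (3,8)  (2,9)  (6,12)  (8,13)
take (3,4); skip (2,9); take (6,12).
Selected: (3,4) (6,12)

12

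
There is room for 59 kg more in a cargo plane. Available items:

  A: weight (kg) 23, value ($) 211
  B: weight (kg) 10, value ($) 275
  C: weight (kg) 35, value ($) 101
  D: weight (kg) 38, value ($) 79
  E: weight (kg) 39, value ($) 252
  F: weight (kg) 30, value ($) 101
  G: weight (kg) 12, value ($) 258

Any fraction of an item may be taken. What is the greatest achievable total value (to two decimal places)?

834.46

Ratios (sorted): B 27.50, G 21.50, A 9.17, E 6.46, F 3.37, C 2.89, D 2.08
take B (10 @ 275); take G (12 @ 258); take A (23 @ 211); take 14/39 of E → 90.46. Capacity used 59/59.
Total value = 834.46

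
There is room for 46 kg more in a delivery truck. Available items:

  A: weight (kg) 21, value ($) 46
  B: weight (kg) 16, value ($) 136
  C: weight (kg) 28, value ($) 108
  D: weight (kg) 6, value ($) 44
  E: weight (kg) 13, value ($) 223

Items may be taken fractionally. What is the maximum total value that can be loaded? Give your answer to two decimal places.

Ratios (sorted): E 17.15, B 8.50, D 7.33, C 3.86, A 2.19
take E (13 @ 223); take B (16 @ 136); take D (6 @ 44); take 11/28 of C → 42.43. Capacity used 46/46.
Total value = 445.43

445.43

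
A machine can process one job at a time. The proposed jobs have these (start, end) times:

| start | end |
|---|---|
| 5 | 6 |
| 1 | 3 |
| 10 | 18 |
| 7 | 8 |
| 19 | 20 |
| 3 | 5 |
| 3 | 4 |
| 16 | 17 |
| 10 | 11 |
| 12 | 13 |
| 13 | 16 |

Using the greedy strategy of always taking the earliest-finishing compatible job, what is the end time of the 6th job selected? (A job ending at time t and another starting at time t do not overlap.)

Order by finish time; keep every interval that doesn't clash with the previous kept one.
Sorted by end: (1,3)  (3,4)  (3,5)  (5,6)  (7,8)  (10,11)  (12,13)  (13,16)  (16,17)  (10,18)  (19,20)
take (1,3); take (3,4); skip (3,5); take (5,6); take (7,8); take (10,11); take (12,13); take (13,16); take (16,17); take (19,20).
Selected: (1,3) (3,4) (5,6) (7,8) (10,11) (12,13) (13,16) (16,17) (19,20)

13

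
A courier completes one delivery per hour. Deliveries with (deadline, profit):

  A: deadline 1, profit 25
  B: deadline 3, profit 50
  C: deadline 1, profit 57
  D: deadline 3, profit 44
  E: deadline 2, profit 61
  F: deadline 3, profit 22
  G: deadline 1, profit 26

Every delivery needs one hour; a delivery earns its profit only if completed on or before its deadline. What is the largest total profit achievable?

By profit: E(d2,61), C(d1,57), B(d3,50), D(d3,44), G(d1,26), A(d1,25), F(d3,22)
E→slot 2; C→slot 1; B→slot 3; D skipped; G skipped; A skipped; F skipped.
Profit = 57 + 61 + 50 = 168

168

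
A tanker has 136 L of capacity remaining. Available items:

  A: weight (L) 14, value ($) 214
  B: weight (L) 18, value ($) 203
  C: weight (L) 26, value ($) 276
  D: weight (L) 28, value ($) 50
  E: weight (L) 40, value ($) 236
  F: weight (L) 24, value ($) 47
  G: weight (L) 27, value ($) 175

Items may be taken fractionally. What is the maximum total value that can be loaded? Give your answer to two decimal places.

Sort by value per unit weight and fill in that order.
Order: A (214/14=15.29) > B (203/18=11.28) > C (276/26=10.62) > G (175/27=6.48) > E (236/40=5.90) > F (47/24=1.96) > D (50/28=1.79)
Fill: take A (14 @ 214) → take B (18 @ 203) → take C (26 @ 276) → take G (27 @ 175) → take E (40 @ 236) → take 11/24 of F → 21.54; 136/136 used.
Total value = 1125.54

1125.54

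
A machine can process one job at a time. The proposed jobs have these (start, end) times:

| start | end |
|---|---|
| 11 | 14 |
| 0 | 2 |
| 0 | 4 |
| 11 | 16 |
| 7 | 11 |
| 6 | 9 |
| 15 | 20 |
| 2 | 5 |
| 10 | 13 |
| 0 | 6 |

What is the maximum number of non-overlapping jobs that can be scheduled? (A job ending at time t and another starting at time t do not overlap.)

Sort by end time and greedily take each interval whose start is ≥ the last chosen end.
Sorted by end: (0,2)  (0,4)  (2,5)  (0,6)  (6,9)  (7,11)  (10,13)  (11,14)  (11,16)  (15,20)
take (0,2); take (2,5); skip (0,6); take (6,9); skip (7,11); take (10,13); skip (11,14); take (15,20).
Selected 5 jobs.

5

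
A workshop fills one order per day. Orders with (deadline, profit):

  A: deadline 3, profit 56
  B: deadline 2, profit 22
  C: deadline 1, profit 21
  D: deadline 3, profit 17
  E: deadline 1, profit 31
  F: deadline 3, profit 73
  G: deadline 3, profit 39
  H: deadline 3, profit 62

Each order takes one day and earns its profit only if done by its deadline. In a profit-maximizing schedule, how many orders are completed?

3

Profit order: F=73 H=62 A=56 G=39 E=31 B=22 C=21 D=17
Assign: F→slot 3, H→slot 2, A→slot 1, G skipped, E skipped, B skipped, C skipped, D skipped.
Slots: [1:A] [2:H] [3:F]
3 of 8 scheduled.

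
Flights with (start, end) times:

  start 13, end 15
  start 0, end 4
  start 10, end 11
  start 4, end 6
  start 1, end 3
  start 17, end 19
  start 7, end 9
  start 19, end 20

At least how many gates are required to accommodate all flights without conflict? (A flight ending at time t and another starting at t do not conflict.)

starts: [0, 1, 4, 7, 10, 13, 17, 19]
ends:   [3, 4, 6, 9, 11, 15, 19, 20]
s0→1 s1→2  — peak 2.

2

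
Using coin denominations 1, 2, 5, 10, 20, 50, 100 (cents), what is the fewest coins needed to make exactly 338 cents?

Greedy: take as many of the largest coin as possible, then repeat with the remainder.
338 = 3×100 + 1×20 + 1×10 + 1×5 + 1×2 + 1×1
Total coins = 3 + 1 + 1 + 1 + 1 + 1 = 8

8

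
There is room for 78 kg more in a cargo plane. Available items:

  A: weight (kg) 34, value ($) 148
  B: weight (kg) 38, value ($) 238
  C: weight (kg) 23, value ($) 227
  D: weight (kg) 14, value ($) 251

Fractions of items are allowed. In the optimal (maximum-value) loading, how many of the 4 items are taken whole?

Greedy by value/weight ratio, highest first.
Order: D (251/14=17.93) > C (227/23=9.87) > B (238/38=6.26) > A (148/34=4.35)
Fill: take D (14 @ 251) → take C (23 @ 227) → take B (38 @ 238) → take 3/34 of A → 13.06; 78/78 used.
3 item(s) taken whole; one partial (take 3/34 of A).

3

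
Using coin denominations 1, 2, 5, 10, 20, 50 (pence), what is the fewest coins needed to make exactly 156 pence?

5

156 = 3×50 + 1×5 + 1×1
Total coins = 3 + 1 + 1 = 5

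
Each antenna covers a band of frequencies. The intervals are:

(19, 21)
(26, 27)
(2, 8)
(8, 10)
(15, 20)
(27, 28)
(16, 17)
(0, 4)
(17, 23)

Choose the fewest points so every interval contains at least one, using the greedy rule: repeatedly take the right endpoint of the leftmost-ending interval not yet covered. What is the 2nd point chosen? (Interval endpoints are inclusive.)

By right end: [0,4]  [2,8]  [8,10]  [16,17]  [15,20]  [19,21]  [17,23]  [26,27]  [27,28]
[0,4] uncovered → point at 4; [8,10] uncovered → point at 10; [16,17] uncovered → point at 17; [19,21] uncovered → point at 21; [26,27] uncovered → point at 27.
Points: 4, 10, 17, 21, 27 (5 total).

10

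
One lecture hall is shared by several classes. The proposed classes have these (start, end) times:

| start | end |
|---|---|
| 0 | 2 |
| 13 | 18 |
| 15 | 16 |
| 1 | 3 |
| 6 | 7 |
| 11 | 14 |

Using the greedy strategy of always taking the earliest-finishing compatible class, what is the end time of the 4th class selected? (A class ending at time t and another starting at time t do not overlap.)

16

Sorted by end: (0,2)  (1,3)  (6,7)  (11,14)  (15,16)  (13,18)
take (0,2); take (6,7); take (11,14); take (15,16).
Selected: (0,2) (6,7) (11,14) (15,16)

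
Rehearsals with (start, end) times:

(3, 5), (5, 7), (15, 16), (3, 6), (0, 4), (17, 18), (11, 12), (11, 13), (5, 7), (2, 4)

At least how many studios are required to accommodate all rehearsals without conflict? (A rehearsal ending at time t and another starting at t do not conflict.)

4

The answer is the maximum number of intervals overlapping at any instant.
starts: [0, 2, 3, 3, 5, 5, 11, 11, 15, 17]
ends:   [4, 4, 5, 6, 7, 7, 12, 13, 16, 18]
s0→1 s2→2 s3→3 s3→4  — peak 4.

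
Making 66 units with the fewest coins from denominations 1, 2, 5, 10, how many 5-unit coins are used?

66 − 6×10→6 − 1×5→1 − 1×1→0
Count of 5: 1

1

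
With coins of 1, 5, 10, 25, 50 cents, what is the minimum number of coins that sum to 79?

6

79 − 1×50→29 − 1×25→4 − 4×1→0
Total coins = 1 + 1 + 4 = 6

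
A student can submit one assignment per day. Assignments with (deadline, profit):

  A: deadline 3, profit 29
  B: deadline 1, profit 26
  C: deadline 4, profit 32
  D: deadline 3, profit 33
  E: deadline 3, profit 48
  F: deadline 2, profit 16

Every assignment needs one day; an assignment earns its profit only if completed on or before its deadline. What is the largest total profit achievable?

142

Sort by profit descending; place each in the latest free slot ≤ its deadline.
By profit: E(d3,48), D(d3,33), C(d4,32), A(d3,29), B(d1,26), F(d2,16)
E→slot 3; D→slot 2; C→slot 4; A→slot 1; B skipped; F skipped.
Profit = 29 + 33 + 48 + 32 = 142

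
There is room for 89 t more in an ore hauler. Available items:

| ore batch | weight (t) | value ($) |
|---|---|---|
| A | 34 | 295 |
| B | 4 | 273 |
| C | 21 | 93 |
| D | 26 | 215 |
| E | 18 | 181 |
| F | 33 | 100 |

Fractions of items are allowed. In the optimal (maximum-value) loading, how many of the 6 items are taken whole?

Greedy by value/weight ratio, highest first.
Ratios (sorted): B 68.25, E 10.06, A 8.68, D 8.27, C 4.43, F 3.03
take B (4 @ 273); take E (18 @ 181); take A (34 @ 295); take D (26 @ 215); take 7/21 of C → 31.00. Capacity used 89/89.
4 item(s) taken whole; one partial (take 7/21 of C).

4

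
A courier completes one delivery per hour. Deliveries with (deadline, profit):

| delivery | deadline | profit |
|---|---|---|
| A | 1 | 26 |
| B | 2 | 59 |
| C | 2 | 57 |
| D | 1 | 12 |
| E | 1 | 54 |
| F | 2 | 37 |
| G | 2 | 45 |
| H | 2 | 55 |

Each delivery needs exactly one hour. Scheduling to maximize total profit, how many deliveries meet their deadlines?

2

Sort by profit descending; place each in the latest free slot ≤ its deadline.
Profit order: B=59 C=57 H=55 E=54 G=45 F=37 A=26 D=12
Assign: B→slot 2, C→slot 1, H skipped, E skipped, G skipped, F skipped, A skipped, D skipped.
Slots: [1:C] [2:B]
2 of 8 scheduled.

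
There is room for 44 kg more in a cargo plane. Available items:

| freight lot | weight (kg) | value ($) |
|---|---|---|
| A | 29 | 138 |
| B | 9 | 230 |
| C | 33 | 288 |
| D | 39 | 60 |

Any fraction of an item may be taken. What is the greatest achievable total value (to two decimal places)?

Greedy by value/weight ratio, highest first.
Ratios (sorted): B 25.56, C 8.73, A 4.76, D 1.54
take B (9 @ 230); take C (33 @ 288); take 2/29 of A → 9.52. Capacity used 44/44.
Total value = 527.52

527.52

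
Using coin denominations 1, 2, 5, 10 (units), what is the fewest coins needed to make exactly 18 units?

4

18 − 1×10→8 − 1×5→3 − 1×2→1 − 1×1→0
Total coins = 1 + 1 + 1 + 1 = 4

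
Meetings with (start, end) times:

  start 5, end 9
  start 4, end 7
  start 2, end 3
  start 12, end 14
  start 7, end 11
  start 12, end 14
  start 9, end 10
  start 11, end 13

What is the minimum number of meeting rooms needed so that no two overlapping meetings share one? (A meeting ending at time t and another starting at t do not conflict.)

3

The answer is the maximum number of intervals overlapping at any instant.
starts: [2, 4, 5, 7, 9, 11, 12, 12]
ends:   [3, 7, 9, 10, 11, 13, 14, 14]
s2→1 e3→0 s4→1 s5→2 e7→1 s7→2 e9→1 s9→2 e10→1 e11→0 s11→1 s12→2 s12→3  — peak 3.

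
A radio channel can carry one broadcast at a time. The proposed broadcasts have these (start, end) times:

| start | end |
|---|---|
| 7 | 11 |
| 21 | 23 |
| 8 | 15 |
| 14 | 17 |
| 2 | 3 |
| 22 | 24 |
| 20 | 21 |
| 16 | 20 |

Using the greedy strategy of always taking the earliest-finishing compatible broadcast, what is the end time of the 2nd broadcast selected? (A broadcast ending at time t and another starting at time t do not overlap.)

By end time: (2,3), (7,11), (8,15), (14,17), (16,20), (20,21), (21,23), (22,24).
Pick (2,3); next start ≥ 3 → (7,11); next start ≥ 11 → (14,17); next start ≥ 17 → (20,21); next start ≥ 21 → (21,23).
Selected: (2,3) (7,11) (14,17) (20,21) (21,23)

11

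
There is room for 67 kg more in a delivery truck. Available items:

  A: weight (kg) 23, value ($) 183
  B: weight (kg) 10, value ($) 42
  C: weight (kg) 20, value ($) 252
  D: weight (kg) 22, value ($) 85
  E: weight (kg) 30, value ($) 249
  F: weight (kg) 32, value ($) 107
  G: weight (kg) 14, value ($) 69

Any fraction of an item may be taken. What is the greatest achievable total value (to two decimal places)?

636.26

Sort by value per unit weight and fill in that order.
Ratios (sorted): C 12.60, E 8.30, A 7.96, G 4.93, B 4.20, D 3.86, F 3.34
take C (20 @ 252); take E (30 @ 249); take 17/23 of A → 135.26. Capacity used 67/67.
Total value = 636.26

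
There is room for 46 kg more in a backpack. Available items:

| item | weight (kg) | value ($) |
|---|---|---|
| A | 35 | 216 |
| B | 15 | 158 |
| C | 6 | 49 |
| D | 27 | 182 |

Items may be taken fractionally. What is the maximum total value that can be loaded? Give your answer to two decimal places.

375.52

Order: B (158/15=10.53) > C (49/6=8.17) > D (182/27=6.74) > A (216/35=6.17)
Fill: take B (15 @ 158) → take C (6 @ 49) → take 25/27 of D → 168.52; 46/46 used.
Total value = 375.52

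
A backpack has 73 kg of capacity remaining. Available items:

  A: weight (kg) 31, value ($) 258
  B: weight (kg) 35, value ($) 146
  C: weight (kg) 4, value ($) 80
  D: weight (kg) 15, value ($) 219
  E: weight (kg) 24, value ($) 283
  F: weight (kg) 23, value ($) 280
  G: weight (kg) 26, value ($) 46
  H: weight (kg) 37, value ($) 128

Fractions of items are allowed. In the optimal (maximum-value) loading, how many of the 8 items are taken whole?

4

Sort by value per unit weight and fill in that order.
Order: C (80/4=20.00) > D (219/15=14.60) > F (280/23=12.17) > E (283/24=11.79) > A (258/31=8.32) > B (146/35=4.17) > H (128/37=3.46) > G (46/26=1.77)
Fill: take C (4 @ 80) → take D (15 @ 219) → take F (23 @ 280) → take E (24 @ 283) → take 7/31 of A → 58.26; 73/73 used.
4 item(s) taken whole; one partial (take 7/31 of A).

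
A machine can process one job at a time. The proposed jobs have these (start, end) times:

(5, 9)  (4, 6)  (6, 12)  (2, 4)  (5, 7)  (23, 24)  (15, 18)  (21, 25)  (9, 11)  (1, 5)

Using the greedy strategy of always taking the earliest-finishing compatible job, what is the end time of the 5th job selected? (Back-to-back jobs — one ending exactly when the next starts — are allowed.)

Greedy by earliest finish: after sorting by end time, pick each interval compatible with the last pick.
Sorted by end: (2,4)  (1,5)  (4,6)  (5,7)  (5,9)  (9,11)  (6,12)  (15,18)  (23,24)  (21,25)
take (2,4); skip (1,5); take (4,6); skip (5,7); skip (5,9); take (9,11); take (15,18); take (23,24).
Selected: (2,4) (4,6) (9,11) (15,18) (23,24)

24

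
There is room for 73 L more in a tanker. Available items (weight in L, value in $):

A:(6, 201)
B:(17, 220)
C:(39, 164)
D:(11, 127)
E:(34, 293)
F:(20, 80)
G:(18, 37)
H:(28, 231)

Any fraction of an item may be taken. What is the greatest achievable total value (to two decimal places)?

882.25

Sort by value per unit weight and fill in that order.
Order: A (201/6=33.50) > B (220/17=12.94) > D (127/11=11.55) > E (293/34=8.62) > H (231/28=8.25) > C (164/39=4.21) > F (80/20=4.00) > G (37/18=2.06)
Fill: take A (6 @ 201) → take B (17 @ 220) → take D (11 @ 127) → take E (34 @ 293) → take 5/28 of H → 41.25; 73/73 used.
Total value = 882.25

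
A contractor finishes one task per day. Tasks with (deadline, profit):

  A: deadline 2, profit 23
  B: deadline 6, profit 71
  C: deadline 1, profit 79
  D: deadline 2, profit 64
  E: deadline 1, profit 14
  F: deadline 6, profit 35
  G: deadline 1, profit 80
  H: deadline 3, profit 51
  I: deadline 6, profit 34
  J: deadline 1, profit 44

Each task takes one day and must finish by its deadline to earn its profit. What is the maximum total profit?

335

Profit order: G=80 C=79 B=71 D=64 H=51 J=44 F=35 I=34 A=23 E=14
Assign: G→slot 1, C skipped, B→slot 6, D→slot 2, H→slot 3, J skipped, F→slot 5, I→slot 4, A skipped, E skipped.
Slots: [1:G] [2:D] [3:H] [4:I] [5:F] [6:B]
Profit = 80 + 64 + 51 + 34 + 35 + 71 = 335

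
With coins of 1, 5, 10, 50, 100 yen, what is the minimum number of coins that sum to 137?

7

Greedy: take as many of the largest coin as possible, then repeat with the remainder.
137 − 1×100→37 − 3×10→7 − 1×5→2 − 2×1→0
Total coins = 1 + 3 + 1 + 2 = 7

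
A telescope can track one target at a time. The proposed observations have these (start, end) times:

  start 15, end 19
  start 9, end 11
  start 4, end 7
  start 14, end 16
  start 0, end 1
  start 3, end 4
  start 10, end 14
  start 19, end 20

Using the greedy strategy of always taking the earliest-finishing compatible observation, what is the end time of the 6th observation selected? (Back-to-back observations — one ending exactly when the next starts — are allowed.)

Order by finish time; keep every interval that doesn't clash with the previous kept one.
By end time: (0,1), (3,4), (4,7), (9,11), (10,14), (14,16), (15,19), (19,20).
Pick (0,1); next start ≥ 1 → (3,4); next start ≥ 4 → (4,7); next start ≥ 7 → (9,11); next start ≥ 11 → (14,16); next start ≥ 16 → (19,20).
Selected: (0,1) (3,4) (4,7) (9,11) (14,16) (19,20)

20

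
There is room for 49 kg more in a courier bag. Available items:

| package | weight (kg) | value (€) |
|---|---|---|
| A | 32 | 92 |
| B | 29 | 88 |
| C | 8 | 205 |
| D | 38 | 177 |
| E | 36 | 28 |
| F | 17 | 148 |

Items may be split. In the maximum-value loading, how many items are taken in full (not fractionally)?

Order: C (205/8=25.62) > F (148/17=8.71) > D (177/38=4.66) > B (88/29=3.03) > A (92/32=2.88) > E (28/36=0.78)
Fill: take C (8 @ 205) → take F (17 @ 148) → take 24/38 of D → 111.79; 49/49 used.
2 item(s) taken whole; one partial (take 24/38 of D).

2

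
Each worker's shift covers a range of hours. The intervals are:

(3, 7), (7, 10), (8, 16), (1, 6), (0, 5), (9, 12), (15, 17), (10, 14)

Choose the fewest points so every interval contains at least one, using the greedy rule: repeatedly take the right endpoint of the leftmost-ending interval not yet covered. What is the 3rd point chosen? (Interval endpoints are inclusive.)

Process intervals by earliest right end; each time one isn't hit yet, stab at its right endpoint.
Sorted: [0,5] [1,6] [3,7] [7,10] [9,12] [10,14] [8,16] [15,17]
{[0,5],[1,6],[3,7]} hit by 5; {[7,10],[9,12],[10,14],[8,16]} hit by 10; {[15,17]} hit by 17.
Points: 5, 10, 17 (3 total).

17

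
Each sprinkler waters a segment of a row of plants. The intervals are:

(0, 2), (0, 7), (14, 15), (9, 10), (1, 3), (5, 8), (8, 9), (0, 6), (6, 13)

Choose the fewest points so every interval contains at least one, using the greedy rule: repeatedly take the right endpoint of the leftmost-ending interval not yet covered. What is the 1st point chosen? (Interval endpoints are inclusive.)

Sorted: [0,2] [1,3] [0,6] [0,7] [5,8] [8,9] [9,10] [6,13] [14,15]
{[0,2],[1,3],[0,6],[0,7]} hit by 2; {[5,8],[8,9]} hit by 8; {[9,10],[6,13]} hit by 10; {[14,15]} hit by 15.
Points: 2, 8, 10, 15 (4 total).

2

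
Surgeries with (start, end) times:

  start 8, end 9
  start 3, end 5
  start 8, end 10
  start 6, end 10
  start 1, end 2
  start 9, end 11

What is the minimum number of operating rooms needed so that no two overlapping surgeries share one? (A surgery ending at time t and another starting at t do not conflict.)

The answer is the maximum number of intervals overlapping at any instant.
Events (time:±→running): 1:+→1 2:-→0 3:+→1 5:-→0 6:+→1 8:+→2 8:+→3 … peak 3.

3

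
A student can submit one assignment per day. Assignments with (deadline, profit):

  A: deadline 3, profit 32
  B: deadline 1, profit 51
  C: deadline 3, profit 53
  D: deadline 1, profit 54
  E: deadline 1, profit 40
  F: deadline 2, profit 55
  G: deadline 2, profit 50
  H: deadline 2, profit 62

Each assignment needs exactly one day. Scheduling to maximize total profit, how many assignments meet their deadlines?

By profit: H(d2,62), F(d2,55), D(d1,54), C(d3,53), B(d1,51), G(d2,50), E(d1,40), A(d3,32)
H→slot 2; F→slot 1; D skipped; C→slot 3; B skipped; G skipped; E skipped; A skipped.
3 of 8 scheduled.

3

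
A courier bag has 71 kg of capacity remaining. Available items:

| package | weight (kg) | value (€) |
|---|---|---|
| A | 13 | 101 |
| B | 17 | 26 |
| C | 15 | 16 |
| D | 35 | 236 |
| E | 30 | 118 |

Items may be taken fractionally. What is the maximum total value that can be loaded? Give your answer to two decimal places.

Order: A (101/13=7.77) > D (236/35=6.74) > E (118/30=3.93) > B (26/17=1.53) > C (16/15=1.07)
Fill: take A (13 @ 101) → take D (35 @ 236) → take 23/30 of E → 90.47; 71/71 used.
Total value = 427.47

427.47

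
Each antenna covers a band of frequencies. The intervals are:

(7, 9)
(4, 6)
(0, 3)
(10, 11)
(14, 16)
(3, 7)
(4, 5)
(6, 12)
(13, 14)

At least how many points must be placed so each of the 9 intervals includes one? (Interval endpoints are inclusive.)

Sort by right endpoint; whenever an interval is uncovered, place a point at its right end.
Sorted: [0,3] [4,5] [4,6] [3,7] [7,9] [10,11] [6,12] [13,14] [14,16]
{[0,3]} hit by 3; {[4,5],[4,6],[3,7]} hit by 5; {[7,9]} hit by 9; {[10,11],[6,12]} hit by 11; {[13,14],[14,16]} hit by 14.
Points: 3, 5, 9, 11, 14 (5 total).

5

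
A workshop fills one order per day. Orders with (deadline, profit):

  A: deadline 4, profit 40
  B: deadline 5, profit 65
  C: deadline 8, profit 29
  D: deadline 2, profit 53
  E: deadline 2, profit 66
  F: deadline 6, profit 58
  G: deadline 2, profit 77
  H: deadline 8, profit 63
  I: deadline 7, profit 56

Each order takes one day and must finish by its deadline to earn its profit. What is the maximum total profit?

454

By profit: G(d2,77), E(d2,66), B(d5,65), H(d8,63), F(d6,58), I(d7,56), D(d2,53), A(d4,40), C(d8,29)
G→slot 2; E→slot 1; B→slot 5; H→slot 8; F→slot 6; I→slot 7; D skipped; A→slot 4; C→slot 3.
Profit = 66 + 77 + 29 + 40 + 65 + 58 + 56 + 63 = 454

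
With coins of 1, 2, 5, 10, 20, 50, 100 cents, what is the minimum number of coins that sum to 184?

6

Greedy: take as many of the largest coin as possible, then repeat with the remainder.
184 = 1×100 + 1×50 + 1×20 + 1×10 + 2×2
Total coins = 1 + 1 + 1 + 1 + 2 = 6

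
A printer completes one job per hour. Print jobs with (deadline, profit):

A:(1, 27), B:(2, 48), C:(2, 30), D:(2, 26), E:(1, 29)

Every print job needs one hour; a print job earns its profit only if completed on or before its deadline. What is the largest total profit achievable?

78

Sort by profit descending; place each in the latest free slot ≤ its deadline.
Profit order: B=48 C=30 E=29 A=27 D=26
Assign: B→slot 2, C→slot 1, E skipped, A skipped, D skipped.
Slots: [1:C] [2:B]
Profit = 30 + 48 = 78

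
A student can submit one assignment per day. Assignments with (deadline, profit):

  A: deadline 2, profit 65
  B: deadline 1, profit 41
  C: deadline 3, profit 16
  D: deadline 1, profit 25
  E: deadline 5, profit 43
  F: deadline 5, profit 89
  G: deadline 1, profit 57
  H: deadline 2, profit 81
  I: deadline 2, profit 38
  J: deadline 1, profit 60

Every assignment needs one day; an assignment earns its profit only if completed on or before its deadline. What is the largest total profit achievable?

294

Profit order: F=89 H=81 A=65 J=60 G=57 E=43 B=41 I=38 D=25 C=16
Assign: F→slot 5, H→slot 2, A→slot 1, J skipped, G skipped, E→slot 4, B skipped, I skipped, D skipped, C→slot 3.
Slots: [1:A] [2:H] [3:C] [4:E] [5:F]
Profit = 65 + 81 + 16 + 43 + 89 = 294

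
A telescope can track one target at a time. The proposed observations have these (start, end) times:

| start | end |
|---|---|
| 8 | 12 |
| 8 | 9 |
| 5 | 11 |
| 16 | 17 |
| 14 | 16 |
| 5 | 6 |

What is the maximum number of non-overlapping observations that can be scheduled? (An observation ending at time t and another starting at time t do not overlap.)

By end time: (5,6), (8,9), (5,11), (8,12), (14,16), (16,17).
Pick (5,6); next start ≥ 6 → (8,9); next start ≥ 9 → (14,16); next start ≥ 16 → (16,17).
Selected 4 observations.

4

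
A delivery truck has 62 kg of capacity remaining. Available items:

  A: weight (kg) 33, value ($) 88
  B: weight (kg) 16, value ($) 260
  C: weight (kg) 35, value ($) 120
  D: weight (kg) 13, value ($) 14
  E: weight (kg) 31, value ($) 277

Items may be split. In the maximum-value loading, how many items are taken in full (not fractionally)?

2

Greedy by value/weight ratio, highest first.
Order: B (260/16=16.25) > E (277/31=8.94) > C (120/35=3.43) > A (88/33=2.67) > D (14/13=1.08)
Fill: take B (16 @ 260) → take E (31 @ 277) → take 15/35 of C → 51.43; 62/62 used.
2 item(s) taken whole; one partial (take 15/35 of C).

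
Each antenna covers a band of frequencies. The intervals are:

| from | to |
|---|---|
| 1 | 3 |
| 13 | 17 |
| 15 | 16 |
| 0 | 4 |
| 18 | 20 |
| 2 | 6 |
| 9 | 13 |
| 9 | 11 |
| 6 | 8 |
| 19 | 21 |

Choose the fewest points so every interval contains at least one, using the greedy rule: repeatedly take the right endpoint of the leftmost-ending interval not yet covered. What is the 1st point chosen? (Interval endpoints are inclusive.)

3

By right end: [1,3]  [0,4]  [2,6]  [6,8]  [9,11]  [9,13]  [15,16]  [13,17]  [18,20]  [19,21]
[1,3] uncovered → point at 3; [6,8] uncovered → point at 8; [9,11] uncovered → point at 11; [15,16] uncovered → point at 16; [18,20] uncovered → point at 20.
Points: 3, 8, 11, 16, 20 (5 total).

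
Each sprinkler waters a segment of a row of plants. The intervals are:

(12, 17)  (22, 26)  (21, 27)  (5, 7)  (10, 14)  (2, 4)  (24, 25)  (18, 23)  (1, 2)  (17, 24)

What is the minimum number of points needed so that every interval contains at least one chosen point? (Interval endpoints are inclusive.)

5

Sorted: [1,2] [2,4] [5,7] [10,14] [12,17] [18,23] [17,24] [24,25] [22,26] [21,27]
{[1,2],[2,4]} hit by 2; {[5,7]} hit by 7; {[10,14],[12,17]} hit by 14; {[18,23],[17,24]} hit by 23; {[24,25],[22,26],[21,27]} hit by 25.
Points: 2, 7, 14, 23, 25 (5 total).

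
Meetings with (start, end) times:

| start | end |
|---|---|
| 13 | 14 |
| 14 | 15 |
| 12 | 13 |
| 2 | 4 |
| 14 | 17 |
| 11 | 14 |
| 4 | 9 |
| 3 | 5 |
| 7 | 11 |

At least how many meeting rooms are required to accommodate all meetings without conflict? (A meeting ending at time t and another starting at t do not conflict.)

starts: [2, 3, 4, 7, 11, 12, 13, 14, 14]
ends:   [4, 5, 9, 11, 13, 14, 14, 15, 17]
s2→1 s3→2  — peak 2.

2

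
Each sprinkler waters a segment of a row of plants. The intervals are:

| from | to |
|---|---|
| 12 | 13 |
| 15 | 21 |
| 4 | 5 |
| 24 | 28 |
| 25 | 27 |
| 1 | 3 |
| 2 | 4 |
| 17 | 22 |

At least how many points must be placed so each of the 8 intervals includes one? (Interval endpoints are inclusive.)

Process intervals by earliest right end; each time one isn't hit yet, stab at its right endpoint.
Sorted: [1,3] [2,4] [4,5] [12,13] [15,21] [17,22] [25,27] [24,28]
{[1,3],[2,4]} hit by 3; {[4,5]} hit by 5; {[12,13]} hit by 13; {[15,21],[17,22]} hit by 21; {[25,27],[24,28]} hit by 27.
Points: 3, 5, 13, 21, 27 (5 total).

5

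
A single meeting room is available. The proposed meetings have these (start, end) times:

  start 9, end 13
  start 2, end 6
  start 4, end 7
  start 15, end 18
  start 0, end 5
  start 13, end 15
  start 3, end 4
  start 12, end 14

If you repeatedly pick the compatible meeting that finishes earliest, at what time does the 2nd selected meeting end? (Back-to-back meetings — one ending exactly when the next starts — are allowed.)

Sort by end time and greedily take each interval whose start is ≥ the last chosen end.
By end time: (3,4), (0,5), (2,6), (4,7), (9,13), (12,14), (13,15), (15,18).
Pick (3,4); next start ≥ 4 → (4,7); next start ≥ 7 → (9,13); next start ≥ 13 → (13,15); next start ≥ 15 → (15,18).
Selected: (3,4) (4,7) (9,13) (13,15) (15,18)

7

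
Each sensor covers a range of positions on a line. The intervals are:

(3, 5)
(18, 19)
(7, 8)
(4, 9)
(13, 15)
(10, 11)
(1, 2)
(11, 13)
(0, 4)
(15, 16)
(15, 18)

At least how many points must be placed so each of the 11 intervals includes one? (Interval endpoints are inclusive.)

6

By right end: [1,2]  [0,4]  [3,5]  [7,8]  [4,9]  [10,11]  [11,13]  [13,15]  [15,16]  [15,18]  [18,19]
[1,2] uncovered → point at 2; [3,5] uncovered → point at 5; [7,8] uncovered → point at 8; [10,11] uncovered → point at 11; [13,15] uncovered → point at 15; [18,19] uncovered → point at 19.
Points: 2, 5, 8, 11, 15, 19 (6 total).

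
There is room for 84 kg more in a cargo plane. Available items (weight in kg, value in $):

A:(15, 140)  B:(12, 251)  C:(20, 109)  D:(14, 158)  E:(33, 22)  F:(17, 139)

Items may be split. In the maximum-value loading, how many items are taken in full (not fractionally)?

5

Greedy by value/weight ratio, highest first.
Order: B (251/12=20.92) > D (158/14=11.29) > A (140/15=9.33) > F (139/17=8.18) > C (109/20=5.45) > E (22/33=0.67)
Fill: take B (12 @ 251) → take D (14 @ 158) → take A (15 @ 140) → take F (17 @ 139) → take C (20 @ 109) → take 6/33 of E → 4.00; 84/84 used.
5 item(s) taken whole; one partial (take 6/33 of E).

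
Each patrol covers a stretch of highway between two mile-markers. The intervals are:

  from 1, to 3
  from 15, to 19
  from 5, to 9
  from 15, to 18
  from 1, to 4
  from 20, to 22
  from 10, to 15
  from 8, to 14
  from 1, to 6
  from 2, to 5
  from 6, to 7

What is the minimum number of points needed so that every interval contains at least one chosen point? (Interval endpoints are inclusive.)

5

By right end: [1,3]  [1,4]  [2,5]  [1,6]  [6,7]  [5,9]  [8,14]  [10,15]  [15,18]  [15,19]  [20,22]
[1,3] uncovered → point at 3; [6,7] uncovered → point at 7; [8,14] uncovered → point at 14; [15,18] uncovered → point at 18; [20,22] uncovered → point at 22.
Points: 3, 7, 14, 18, 22 (5 total).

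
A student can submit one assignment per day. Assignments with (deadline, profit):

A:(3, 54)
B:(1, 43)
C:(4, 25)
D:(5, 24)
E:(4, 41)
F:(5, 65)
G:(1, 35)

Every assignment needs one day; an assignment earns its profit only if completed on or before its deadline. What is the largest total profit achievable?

228

Sort by profit descending; place each in the latest free slot ≤ its deadline.
Profit order: F=65 A=54 B=43 E=41 G=35 C=25 D=24
Assign: F→slot 5, A→slot 3, B→slot 1, E→slot 4, G skipped, C→slot 2, D skipped.
Slots: [1:B] [2:C] [3:A] [4:E] [5:F]
Profit = 43 + 25 + 54 + 41 + 65 = 228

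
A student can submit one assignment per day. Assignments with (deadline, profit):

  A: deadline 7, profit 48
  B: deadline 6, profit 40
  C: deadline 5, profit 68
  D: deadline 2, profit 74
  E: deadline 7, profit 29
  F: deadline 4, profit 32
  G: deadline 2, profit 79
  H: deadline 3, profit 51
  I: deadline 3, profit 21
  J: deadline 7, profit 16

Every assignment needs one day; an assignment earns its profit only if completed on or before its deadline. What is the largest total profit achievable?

392

Take jobs in profit order; each goes to the latest open slot no later than its deadline.
Profit order: G=79 D=74 C=68 H=51 A=48 B=40 F=32 E=29 I=21 J=16
Assign: G→slot 2, D→slot 1, C→slot 5, H→slot 3, A→slot 7, B→slot 6, F→slot 4, E skipped, I skipped, J skipped.
Slots: [1:D] [2:G] [3:H] [4:F] [5:C] [6:B] [7:A]
Profit = 74 + 79 + 51 + 32 + 68 + 40 + 48 = 392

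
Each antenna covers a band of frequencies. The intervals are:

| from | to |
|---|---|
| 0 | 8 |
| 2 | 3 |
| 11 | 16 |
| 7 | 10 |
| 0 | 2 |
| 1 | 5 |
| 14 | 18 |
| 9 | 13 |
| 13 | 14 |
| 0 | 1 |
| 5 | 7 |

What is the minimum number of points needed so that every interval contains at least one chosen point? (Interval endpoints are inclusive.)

By right end: [0,1]  [0,2]  [2,3]  [1,5]  [5,7]  [0,8]  [7,10]  [9,13]  [13,14]  [11,16]  [14,18]
[0,1] uncovered → point at 1; [2,3] uncovered → point at 3; [5,7] uncovered → point at 7; [9,13] uncovered → point at 13; [14,18] uncovered → point at 18.
Points: 1, 3, 7, 13, 18 (5 total).

5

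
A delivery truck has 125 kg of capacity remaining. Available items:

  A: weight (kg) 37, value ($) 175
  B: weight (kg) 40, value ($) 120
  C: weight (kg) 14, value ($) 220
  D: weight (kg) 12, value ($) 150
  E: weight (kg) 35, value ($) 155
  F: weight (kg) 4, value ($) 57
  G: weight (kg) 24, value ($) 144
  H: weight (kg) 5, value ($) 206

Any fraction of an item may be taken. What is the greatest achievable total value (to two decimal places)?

Sort by value per unit weight and fill in that order.
Order: H (206/5=41.20) > C (220/14=15.71) > F (57/4=14.25) > D (150/12=12.50) > G (144/24=6.00) > A (175/37=4.73) > E (155/35=4.43) > B (120/40=3.00)
Fill: take H (5 @ 206) → take C (14 @ 220) → take F (4 @ 57) → take D (12 @ 150) → take G (24 @ 144) → take A (37 @ 175) → take 29/35 of E → 128.43; 125/125 used.
Total value = 1080.43

1080.43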